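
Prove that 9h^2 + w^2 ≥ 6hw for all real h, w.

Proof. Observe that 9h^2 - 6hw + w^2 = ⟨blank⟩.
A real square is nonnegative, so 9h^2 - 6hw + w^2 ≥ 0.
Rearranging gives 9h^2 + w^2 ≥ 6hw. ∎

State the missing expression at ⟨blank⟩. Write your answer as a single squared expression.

(3h - w)^2

9h^2 - 6hw + w^2 is a perfect-square trinomial: the outer terms are (3h)^2 and (w)^2, and the cross term is -2·3h·w.
So 9h^2 - 6hw + w^2 = (3h - w)^2 ≥ 0.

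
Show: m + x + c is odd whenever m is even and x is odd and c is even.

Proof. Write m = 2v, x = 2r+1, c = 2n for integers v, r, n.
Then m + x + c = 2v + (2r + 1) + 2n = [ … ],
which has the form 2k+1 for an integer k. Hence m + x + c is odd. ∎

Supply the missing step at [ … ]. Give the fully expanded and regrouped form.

Expanding: 2v + (2r + 1) + 2n = 2n + 2r + 2v + 1.
Every term except the constant is even, so this is 2(n + r + v) + 1,
and n + r + v ∈ ℤ gives the required form.

2(n + r + v) + 1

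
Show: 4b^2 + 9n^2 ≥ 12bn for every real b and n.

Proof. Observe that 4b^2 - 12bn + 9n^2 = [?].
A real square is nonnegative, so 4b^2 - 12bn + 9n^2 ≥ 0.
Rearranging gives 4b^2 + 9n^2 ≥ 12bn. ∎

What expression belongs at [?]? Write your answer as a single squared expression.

(2b - 3n)^2

4b^2 - 12bn + 9n^2 is a perfect-square trinomial: the outer terms are (2b)^2 and (3n)^2, and the cross term is -2·2b·3n.
So 4b^2 - 12bn + 9n^2 = (2b - 3n)^2 ≥ 0.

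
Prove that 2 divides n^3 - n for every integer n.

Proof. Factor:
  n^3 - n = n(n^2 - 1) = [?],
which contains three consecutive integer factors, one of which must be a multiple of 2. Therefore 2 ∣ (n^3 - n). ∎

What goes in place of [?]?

(n - 1)n(n + 1)

n(n^2 - 1) = n(n - 1)(n + 1) = (n - 1)n(n + 1).
These three factors are consecutive integers, so their product is divisible by 2.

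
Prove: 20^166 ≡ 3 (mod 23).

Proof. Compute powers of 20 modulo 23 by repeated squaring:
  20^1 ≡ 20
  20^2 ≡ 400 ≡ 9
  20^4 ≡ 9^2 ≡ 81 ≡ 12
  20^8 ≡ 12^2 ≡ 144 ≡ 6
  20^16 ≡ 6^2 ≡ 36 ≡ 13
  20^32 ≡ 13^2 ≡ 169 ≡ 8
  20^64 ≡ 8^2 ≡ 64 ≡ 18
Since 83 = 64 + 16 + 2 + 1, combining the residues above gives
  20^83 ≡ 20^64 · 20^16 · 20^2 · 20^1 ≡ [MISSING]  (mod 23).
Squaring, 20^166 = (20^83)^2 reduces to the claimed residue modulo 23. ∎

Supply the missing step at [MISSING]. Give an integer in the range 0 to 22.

7

Multiply the listed residues: 18 · 13 · 9 · 20 = 234 → 2106 → 42120.
Reducing modulo 23: 42120 = 1831·23 + 7, so 20^83 ≡ 7.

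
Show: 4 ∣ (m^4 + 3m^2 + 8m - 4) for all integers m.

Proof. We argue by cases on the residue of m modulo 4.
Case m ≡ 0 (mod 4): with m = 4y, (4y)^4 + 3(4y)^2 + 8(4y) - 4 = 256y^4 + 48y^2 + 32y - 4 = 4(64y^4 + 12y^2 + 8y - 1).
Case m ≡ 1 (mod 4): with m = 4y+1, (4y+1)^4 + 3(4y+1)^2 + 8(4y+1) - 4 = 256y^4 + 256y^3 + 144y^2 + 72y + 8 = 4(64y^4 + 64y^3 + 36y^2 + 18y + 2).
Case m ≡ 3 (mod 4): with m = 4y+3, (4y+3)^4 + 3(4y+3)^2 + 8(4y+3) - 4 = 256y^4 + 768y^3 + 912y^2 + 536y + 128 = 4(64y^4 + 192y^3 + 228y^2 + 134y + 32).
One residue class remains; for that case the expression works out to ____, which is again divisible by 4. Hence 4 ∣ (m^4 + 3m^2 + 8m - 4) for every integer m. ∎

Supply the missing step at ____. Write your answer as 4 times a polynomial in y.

4(64y^4 + 128y^3 + 108y^2 + 52y + 10)

Only m ≡ 2 (mod 4) is unaccounted for. Put m = 4y+2:
(4y+2)^4 + 3(4y+2)^2 + 8(4y+2) - 4 expands to 256y^4 + 512y^3 + 432y^2 + 208y + 40,
and factoring out 4 leaves 4(64y^4 + 128y^3 + 108y^2 + 52y + 10).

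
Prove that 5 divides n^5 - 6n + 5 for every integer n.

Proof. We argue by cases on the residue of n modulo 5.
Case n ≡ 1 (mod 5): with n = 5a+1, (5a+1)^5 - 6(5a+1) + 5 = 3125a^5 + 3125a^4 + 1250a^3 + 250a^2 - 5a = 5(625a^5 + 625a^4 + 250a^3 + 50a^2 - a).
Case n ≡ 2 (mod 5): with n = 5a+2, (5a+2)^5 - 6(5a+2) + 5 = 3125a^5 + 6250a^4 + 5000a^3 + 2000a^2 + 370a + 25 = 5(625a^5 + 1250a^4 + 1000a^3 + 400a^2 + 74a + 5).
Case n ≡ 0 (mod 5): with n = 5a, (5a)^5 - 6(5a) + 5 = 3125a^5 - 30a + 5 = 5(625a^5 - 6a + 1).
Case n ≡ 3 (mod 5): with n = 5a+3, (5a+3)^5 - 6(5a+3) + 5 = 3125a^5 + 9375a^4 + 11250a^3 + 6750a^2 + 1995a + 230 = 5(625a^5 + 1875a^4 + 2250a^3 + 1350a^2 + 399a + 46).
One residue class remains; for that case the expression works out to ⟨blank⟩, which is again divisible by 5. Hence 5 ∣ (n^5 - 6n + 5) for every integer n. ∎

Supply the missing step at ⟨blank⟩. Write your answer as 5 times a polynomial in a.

The residues treated are {1, 2, 0, 3}, so the missing case is n ≡ 4 (mod 5); write n = 5a+4.
Then (5a+4)^5 - 6(5a+4) + 5 = 3125a^5 + 12500a^4 + 20000a^3 + 16000a^2 + 6370a + 1005 = 5(625a^5 + 2500a^4 + 4000a^3 + 3200a^2 + 1274a + 201).

5(625a^5 + 2500a^4 + 4000a^3 + 3200a^2 + 1274a + 201)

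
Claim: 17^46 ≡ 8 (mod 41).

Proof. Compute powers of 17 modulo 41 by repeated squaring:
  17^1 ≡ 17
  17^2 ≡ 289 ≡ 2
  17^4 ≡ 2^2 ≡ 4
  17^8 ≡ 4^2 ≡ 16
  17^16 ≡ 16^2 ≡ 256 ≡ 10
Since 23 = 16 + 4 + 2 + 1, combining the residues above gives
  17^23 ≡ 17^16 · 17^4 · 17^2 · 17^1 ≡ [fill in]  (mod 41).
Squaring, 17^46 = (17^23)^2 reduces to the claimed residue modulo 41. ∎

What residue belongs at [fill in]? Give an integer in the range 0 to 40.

17^16 · 17^4 · 17^2 · 17^1 ≡ 10 · 4 · 2 · 17 = 1360.
1360 mod 41 = 7, so 17^23 ≡ 7 (mod 41).

7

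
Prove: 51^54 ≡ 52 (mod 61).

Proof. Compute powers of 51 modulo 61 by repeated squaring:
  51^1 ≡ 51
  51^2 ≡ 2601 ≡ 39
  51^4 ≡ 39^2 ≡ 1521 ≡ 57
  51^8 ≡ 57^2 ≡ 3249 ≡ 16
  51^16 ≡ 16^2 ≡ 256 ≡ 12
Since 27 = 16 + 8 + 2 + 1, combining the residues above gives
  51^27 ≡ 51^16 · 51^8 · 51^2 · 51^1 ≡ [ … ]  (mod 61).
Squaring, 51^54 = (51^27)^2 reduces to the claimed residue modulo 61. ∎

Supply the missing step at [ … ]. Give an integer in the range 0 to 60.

Multiply the listed residues: 12 · 16 · 39 · 51 = 192 → 7488 → 381888.
Reducing modulo 61: 381888 = 6260·61 + 28, so 51^27 ≡ 28.

28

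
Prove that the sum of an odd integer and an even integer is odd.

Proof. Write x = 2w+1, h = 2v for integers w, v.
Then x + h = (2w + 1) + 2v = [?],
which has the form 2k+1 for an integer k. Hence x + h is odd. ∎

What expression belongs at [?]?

2(v + w) + 1

(2w + 1) + 2v = 2v + 2w + 1
= 2(v + w) + 1.
Since v + w is an integer, the sum is of the form 2k+1 for an integer k.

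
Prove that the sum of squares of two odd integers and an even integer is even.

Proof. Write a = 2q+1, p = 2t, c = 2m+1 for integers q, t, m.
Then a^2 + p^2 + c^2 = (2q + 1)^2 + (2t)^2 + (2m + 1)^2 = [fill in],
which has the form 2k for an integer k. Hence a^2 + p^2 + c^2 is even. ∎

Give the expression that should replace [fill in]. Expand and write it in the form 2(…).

(2q + 1)^2 + (2t)^2 + (2m + 1)^2 = 4m^2 + 4m + 4q^2 + 4q + 4t^2 + 2
= 2(2m^2 + 2m + 2q^2 + 2q + 2t^2 + 1).
Since 2m^2 + 2m + 2q^2 + 2q + 2t^2 + 1 is an integer, the sum of squares is of the form 2k for an integer k.

2(2m^2 + 2m + 2q^2 + 2q + 2t^2 + 1)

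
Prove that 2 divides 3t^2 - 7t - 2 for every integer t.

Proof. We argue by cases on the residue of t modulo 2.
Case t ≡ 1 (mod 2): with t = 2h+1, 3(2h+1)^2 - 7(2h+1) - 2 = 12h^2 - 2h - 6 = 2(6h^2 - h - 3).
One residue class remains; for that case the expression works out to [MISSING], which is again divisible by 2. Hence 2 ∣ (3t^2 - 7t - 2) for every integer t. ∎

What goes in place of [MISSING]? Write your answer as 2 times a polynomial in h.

The residues treated are {1}, so the missing case is t ≡ 0 (mod 2); write t = 2h.
Then 3(2h)^2 - 7(2h) - 2 = 12h^2 - 14h - 2 = 2(6h^2 - 7h - 1).

2(6h^2 - 7h - 1)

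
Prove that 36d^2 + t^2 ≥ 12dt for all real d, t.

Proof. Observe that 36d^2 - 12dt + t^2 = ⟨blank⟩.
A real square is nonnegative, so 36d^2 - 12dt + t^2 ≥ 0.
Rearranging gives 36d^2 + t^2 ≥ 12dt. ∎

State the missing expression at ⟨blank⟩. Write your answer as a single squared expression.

36d^2 - 12dt + t^2 is a perfect-square trinomial: the outer terms are (6d)^2 and (t)^2, and the cross term is -2·6d·t.
So 36d^2 - 12dt + t^2 = (6d - t)^2 ≥ 0.

(6d - t)^2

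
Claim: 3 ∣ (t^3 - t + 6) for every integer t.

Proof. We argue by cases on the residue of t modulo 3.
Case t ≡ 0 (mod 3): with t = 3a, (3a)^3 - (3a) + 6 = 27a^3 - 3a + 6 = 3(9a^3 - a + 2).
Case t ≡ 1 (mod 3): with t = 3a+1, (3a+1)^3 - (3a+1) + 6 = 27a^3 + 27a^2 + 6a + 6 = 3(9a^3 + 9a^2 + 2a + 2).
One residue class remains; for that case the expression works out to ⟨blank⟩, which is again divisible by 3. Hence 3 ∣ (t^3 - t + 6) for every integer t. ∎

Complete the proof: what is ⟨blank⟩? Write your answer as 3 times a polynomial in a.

3(9a^3 + 18a^2 + 11a + 4)

Only t ≡ 2 (mod 3) is unaccounted for. Put t = 3a+2:
(3a+2)^3 - (3a+2) + 6 expands to 27a^3 + 54a^2 + 33a + 12,
and factoring out 3 leaves 3(9a^3 + 18a^2 + 11a + 4).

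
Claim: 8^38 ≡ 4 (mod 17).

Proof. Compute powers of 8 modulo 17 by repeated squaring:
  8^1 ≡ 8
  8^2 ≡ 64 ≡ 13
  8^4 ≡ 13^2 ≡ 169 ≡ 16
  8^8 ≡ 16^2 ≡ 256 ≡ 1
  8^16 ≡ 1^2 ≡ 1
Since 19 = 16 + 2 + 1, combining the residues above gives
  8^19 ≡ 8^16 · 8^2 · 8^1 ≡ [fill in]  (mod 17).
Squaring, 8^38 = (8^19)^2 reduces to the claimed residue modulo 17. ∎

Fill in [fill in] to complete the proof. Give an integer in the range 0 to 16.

Multiply the listed residues: 1 · 13 · 8 = 13 → 104.
Reducing modulo 17: 104 = 6·17 + 2, so 8^19 ≡ 2.

2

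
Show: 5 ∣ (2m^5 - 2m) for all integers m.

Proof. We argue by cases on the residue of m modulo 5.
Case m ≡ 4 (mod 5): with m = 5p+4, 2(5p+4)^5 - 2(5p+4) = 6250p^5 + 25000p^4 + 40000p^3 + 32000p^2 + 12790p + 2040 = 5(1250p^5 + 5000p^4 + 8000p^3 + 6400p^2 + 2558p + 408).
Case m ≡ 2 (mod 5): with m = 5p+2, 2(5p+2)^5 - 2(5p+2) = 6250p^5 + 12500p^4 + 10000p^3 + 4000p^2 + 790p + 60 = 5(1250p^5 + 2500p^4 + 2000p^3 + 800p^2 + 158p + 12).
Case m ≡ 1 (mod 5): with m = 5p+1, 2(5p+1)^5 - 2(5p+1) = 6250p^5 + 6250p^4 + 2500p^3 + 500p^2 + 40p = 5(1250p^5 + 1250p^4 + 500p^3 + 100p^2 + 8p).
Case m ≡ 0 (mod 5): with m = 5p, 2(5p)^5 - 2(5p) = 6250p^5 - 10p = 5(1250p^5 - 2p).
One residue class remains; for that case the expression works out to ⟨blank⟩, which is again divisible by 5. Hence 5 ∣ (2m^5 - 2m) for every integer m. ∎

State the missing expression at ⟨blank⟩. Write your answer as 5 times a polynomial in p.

The residues treated are {4, 2, 1, 0}, so the missing case is m ≡ 3 (mod 5); write m = 5p+3.
Then 2(5p+3)^5 - 2(5p+3) = 6250p^5 + 18750p^4 + 22500p^3 + 13500p^2 + 4040p + 480 = 5(1250p^5 + 3750p^4 + 4500p^3 + 2700p^2 + 808p + 96).

5(1250p^5 + 3750p^4 + 4500p^3 + 2700p^2 + 808p + 96)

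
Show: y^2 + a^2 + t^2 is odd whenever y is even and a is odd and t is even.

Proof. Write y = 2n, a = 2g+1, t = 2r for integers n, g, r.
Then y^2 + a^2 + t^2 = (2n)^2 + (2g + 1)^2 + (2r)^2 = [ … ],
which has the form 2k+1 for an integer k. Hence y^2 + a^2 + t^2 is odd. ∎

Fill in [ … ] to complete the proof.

(2n)^2 + (2g + 1)^2 + (2r)^2 = 4g^2 + 4g + 4n^2 + 4r^2 + 1
= 2(2g^2 + 2g + 2n^2 + 2r^2) + 1.
Since 2g^2 + 2g + 2n^2 + 2r^2 is an integer, the sum of squares is of the form 2k+1 for an integer k.

2(2g^2 + 2g + 2n^2 + 2r^2) + 1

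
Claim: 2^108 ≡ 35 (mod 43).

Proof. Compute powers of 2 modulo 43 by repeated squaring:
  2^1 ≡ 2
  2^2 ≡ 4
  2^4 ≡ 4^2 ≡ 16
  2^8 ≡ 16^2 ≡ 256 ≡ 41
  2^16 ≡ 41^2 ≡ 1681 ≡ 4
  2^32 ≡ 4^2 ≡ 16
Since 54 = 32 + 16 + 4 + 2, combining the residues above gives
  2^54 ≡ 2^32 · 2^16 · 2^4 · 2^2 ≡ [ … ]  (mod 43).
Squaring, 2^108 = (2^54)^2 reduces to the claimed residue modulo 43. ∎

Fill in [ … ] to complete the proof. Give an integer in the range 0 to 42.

11

2^32 · 2^16 · 2^4 · 2^2 ≡ 16 · 4 · 16 · 4 = 4096.
4096 mod 43 = 11, so 2^54 ≡ 11 (mod 43).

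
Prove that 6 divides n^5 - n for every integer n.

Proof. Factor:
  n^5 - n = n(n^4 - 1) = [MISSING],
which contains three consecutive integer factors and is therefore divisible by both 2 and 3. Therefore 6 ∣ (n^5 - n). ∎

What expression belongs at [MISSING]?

n^4 - 1 = (n^2 - 1)(n^2 + 1), and n^2 - 1 = (n-1)(n+1).
So n(n^4 - 1) = (n - 1)n(n + 1)(n^2 + 1).

(n - 1)n(n + 1)(n^2 + 1)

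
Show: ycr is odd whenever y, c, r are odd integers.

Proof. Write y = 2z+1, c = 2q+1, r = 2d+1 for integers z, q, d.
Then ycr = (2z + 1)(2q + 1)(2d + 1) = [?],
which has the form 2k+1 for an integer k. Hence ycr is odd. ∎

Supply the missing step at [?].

2(4dqz + 2dq + 2dz + d + 2qz + q + z) + 1

Expanding: (2z + 1)(2q + 1)(2d + 1) = 8dqz + 4dq + 4dz + 2d + 4qz + 2q + 2z + 1.
Every term except the constant is even, so this is 2(4dqz + 2dq + 2dz + d + 2qz + q + z) + 1,
and 4dqz + 2dq + 2dz + d + 2qz + q + z ∈ ℤ gives the required form.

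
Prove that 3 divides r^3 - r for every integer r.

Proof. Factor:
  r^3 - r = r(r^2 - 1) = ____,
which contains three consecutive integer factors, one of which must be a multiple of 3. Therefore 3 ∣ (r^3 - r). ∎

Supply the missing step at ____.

(r - 1)r(r + 1)

r(r^2 - 1) = r(r - 1)(r + 1) = (r - 1)r(r + 1).
These three factors are consecutive integers, so their product is divisible by 3.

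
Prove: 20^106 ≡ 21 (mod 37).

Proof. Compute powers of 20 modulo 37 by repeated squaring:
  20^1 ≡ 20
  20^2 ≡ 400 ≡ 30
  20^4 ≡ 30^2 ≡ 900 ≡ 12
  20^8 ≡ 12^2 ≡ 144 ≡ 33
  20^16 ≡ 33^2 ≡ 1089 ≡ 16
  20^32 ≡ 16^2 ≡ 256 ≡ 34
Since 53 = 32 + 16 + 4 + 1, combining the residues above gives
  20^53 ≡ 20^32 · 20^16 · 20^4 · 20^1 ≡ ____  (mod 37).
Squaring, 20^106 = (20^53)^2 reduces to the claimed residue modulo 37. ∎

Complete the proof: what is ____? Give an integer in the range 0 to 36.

24

20^32 · 20^16 · 20^4 · 20^1 ≡ 34 · 16 · 12 · 20 = 130560.
130560 mod 37 = 24, so 20^53 ≡ 24 (mod 37).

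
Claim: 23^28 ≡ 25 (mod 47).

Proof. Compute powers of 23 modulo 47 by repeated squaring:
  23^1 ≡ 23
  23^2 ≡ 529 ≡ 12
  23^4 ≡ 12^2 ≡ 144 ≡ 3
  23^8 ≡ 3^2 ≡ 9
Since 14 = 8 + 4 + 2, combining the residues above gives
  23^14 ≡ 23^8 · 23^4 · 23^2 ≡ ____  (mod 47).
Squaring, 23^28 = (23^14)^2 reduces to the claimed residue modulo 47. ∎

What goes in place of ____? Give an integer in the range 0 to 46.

42

23^8 · 23^4 · 23^2 ≡ 9 · 3 · 12 = 324.
324 mod 47 = 42, so 23^14 ≡ 42 (mod 47).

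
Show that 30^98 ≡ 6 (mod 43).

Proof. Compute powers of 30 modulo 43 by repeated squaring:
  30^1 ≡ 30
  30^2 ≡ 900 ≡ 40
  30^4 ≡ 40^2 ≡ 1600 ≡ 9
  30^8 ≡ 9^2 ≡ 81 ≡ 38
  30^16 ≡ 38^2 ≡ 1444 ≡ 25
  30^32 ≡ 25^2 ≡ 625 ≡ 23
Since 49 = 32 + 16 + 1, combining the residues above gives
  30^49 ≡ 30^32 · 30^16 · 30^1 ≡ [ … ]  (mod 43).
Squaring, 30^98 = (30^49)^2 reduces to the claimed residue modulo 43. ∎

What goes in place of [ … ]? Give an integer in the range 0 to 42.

30^32 · 30^16 · 30^1 ≡ 23 · 25 · 30 = 17250.
17250 mod 43 = 7, so 30^49 ≡ 7 (mod 43).

7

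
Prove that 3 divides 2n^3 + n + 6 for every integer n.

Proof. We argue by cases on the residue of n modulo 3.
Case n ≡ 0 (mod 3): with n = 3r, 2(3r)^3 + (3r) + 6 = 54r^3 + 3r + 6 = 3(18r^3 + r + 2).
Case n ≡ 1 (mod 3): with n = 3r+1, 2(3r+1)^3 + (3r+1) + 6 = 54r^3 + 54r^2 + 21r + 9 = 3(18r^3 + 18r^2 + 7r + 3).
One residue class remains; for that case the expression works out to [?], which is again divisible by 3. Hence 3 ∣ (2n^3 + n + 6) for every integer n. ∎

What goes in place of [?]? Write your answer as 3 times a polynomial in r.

3(18r^3 + 36r^2 + 25r + 8)

The residues treated are {0, 1}, so the missing case is n ≡ 2 (mod 3); write n = 3r+2.
Then 2(3r+2)^3 + (3r+2) + 6 = 54r^3 + 108r^2 + 75r + 24 = 3(18r^3 + 36r^2 + 25r + 8).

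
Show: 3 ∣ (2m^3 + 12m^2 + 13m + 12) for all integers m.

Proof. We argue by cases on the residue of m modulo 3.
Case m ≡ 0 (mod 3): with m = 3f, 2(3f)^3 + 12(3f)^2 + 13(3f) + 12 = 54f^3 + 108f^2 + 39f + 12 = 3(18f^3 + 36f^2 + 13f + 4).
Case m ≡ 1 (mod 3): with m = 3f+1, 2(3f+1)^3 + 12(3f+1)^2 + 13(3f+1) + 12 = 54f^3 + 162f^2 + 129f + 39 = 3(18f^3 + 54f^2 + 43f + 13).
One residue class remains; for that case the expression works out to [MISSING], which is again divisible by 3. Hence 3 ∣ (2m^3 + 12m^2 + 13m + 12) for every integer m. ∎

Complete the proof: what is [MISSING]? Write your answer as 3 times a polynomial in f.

3(18f^3 + 72f^2 + 85f + 34)

Only m ≡ 2 (mod 3) is unaccounted for. Put m = 3f+2:
2(3f+2)^3 + 12(3f+2)^2 + 13(3f+2) + 12 expands to 54f^3 + 216f^2 + 255f + 102,
and factoring out 3 leaves 3(18f^3 + 72f^2 + 85f + 34).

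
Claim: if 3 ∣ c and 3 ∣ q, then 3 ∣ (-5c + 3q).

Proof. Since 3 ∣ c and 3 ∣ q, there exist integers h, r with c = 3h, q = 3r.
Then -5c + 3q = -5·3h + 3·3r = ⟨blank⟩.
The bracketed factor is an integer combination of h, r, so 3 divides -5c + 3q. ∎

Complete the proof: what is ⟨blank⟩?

Pull the common 3 out of every term: -5·3h + 3·3r = 3(-5h + 3r).
-5h + 3r is an integer, which exhibits the divisibility.

3(-5h + 3r)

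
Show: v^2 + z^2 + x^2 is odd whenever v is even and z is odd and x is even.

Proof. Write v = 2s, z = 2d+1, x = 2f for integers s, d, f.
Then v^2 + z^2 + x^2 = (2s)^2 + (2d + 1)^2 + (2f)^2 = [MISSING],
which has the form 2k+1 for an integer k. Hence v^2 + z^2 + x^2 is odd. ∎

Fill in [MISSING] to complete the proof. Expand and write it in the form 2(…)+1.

(2s)^2 + (2d + 1)^2 + (2f)^2 = 4d^2 + 4d + 4f^2 + 4s^2 + 1
= 2(2d^2 + 2d + 2f^2 + 2s^2) + 1.
Since 2d^2 + 2d + 2f^2 + 2s^2 is an integer, the sum of squares is of the form 2k+1 for an integer k.

2(2d^2 + 2d + 2f^2 + 2s^2) + 1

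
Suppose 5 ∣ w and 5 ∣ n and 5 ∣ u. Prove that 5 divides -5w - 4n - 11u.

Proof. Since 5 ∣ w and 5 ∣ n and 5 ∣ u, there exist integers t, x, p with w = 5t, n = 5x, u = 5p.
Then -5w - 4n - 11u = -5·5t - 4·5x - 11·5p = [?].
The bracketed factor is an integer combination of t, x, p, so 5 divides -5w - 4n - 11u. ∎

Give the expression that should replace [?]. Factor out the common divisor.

5(-11p - 5t - 4x)

Each term has a factor of 5: -5·5t - 4·5x - 11·5p = 5·(-11p - 5t - 4x).
Since -11p - 5t - 4x is an integer, 5 ∣ (-5w - 4n - 11u).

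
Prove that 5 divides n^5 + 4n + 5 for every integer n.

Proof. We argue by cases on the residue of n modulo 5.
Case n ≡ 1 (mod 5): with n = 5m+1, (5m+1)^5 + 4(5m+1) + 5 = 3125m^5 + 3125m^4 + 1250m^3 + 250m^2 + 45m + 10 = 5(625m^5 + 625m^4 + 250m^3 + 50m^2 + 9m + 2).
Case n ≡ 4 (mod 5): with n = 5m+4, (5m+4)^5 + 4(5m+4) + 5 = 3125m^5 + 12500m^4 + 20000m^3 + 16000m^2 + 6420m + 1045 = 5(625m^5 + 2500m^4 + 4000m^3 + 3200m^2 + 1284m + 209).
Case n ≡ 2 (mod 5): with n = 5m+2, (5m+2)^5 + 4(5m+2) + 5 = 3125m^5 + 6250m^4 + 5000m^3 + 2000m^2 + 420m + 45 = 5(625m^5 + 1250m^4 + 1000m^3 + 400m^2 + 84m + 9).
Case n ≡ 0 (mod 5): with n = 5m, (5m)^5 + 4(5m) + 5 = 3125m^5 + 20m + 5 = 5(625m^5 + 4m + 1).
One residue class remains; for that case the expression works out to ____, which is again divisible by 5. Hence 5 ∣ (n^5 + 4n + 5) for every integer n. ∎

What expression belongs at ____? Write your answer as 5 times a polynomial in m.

Only n ≡ 3 (mod 5) is unaccounted for. Put n = 5m+3:
(5m+3)^5 + 4(5m+3) + 5 expands to 3125m^5 + 9375m^4 + 11250m^3 + 6750m^2 + 2045m + 260,
and factoring out 5 leaves 5(625m^5 + 1875m^4 + 2250m^3 + 1350m^2 + 409m + 52).

5(625m^5 + 1875m^4 + 2250m^3 + 1350m^2 + 409m + 52)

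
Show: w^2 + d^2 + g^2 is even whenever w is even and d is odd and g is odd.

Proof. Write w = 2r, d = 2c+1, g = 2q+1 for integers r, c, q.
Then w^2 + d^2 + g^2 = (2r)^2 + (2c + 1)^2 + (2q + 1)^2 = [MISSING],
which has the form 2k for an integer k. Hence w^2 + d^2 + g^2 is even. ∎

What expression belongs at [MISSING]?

Expanding: (2r)^2 + (2c + 1)^2 + (2q + 1)^2 = 4c^2 + 4c + 4q^2 + 4q + 4r^2 + 2.
Every term is even; pulling out the factor of 2 gives 2(2c^2 + 2c + 2q^2 + 2q + 2r^2 + 1).

2(2c^2 + 2c + 2q^2 + 2q + 2r^2 + 1)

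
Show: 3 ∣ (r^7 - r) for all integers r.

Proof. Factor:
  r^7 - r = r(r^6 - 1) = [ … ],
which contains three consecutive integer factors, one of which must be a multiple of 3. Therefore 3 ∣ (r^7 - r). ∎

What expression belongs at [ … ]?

r^6 - 1 = (r^2 - 1)(r^4 + r^2 + 1), and r^2 - 1 = (r-1)(r+1).
So r(r^6 - 1) = (r - 1)r(r + 1)(r^4 + r^2 + 1).

(r - 1)r(r + 1)(r^4 + r^2 + 1)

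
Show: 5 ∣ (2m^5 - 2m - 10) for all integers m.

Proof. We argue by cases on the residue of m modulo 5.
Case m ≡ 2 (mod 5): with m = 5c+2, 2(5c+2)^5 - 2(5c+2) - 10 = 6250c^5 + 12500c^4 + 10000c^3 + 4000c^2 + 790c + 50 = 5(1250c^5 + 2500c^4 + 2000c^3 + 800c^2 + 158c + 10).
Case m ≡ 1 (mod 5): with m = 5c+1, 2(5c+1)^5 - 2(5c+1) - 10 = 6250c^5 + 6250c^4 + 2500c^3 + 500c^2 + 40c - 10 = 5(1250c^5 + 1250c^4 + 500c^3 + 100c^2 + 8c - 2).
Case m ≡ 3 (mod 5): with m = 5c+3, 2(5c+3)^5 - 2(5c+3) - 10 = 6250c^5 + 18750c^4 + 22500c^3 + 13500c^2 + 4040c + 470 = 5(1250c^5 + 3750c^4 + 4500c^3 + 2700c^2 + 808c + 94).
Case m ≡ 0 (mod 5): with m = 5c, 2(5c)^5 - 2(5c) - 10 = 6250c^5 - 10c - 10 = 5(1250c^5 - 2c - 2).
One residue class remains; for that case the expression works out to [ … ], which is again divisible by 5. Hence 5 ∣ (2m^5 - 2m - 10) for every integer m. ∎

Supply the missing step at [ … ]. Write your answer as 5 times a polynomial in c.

5(1250c^5 + 5000c^4 + 8000c^3 + 6400c^2 + 2558c + 406)

The residues treated are {2, 1, 3, 0}, so the missing case is m ≡ 4 (mod 5); write m = 5c+4.
Then 2(5c+4)^5 - 2(5c+4) - 10 = 6250c^5 + 25000c^4 + 40000c^3 + 32000c^2 + 12790c + 2030 = 5(1250c^5 + 5000c^4 + 8000c^3 + 6400c^2 + 2558c + 406).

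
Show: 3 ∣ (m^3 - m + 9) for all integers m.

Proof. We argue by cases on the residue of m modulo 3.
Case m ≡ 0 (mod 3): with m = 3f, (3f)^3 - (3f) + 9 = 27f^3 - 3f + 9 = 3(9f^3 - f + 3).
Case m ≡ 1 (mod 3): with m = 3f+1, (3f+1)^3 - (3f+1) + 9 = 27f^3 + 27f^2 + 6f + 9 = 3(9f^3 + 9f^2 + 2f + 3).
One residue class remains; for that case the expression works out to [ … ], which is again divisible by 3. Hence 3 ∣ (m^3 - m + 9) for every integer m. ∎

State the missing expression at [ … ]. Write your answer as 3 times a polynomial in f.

3(9f^3 + 18f^2 + 11f + 5)

Only m ≡ 2 (mod 3) is unaccounted for. Put m = 3f+2:
(3f+2)^3 - (3f+2) + 9 expands to 27f^3 + 54f^2 + 33f + 15,
and factoring out 3 leaves 3(9f^3 + 18f^2 + 11f + 5).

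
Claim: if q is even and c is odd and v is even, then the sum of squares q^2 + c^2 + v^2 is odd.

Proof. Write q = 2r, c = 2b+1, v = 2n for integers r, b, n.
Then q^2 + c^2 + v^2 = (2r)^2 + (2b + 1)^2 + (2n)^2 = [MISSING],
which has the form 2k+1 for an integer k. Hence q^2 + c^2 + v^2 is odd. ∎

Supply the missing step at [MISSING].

(2r)^2 + (2b + 1)^2 + (2n)^2 = 4b^2 + 4b + 4n^2 + 4r^2 + 1
= 2(2b^2 + 2b + 2n^2 + 2r^2) + 1.
Since 2b^2 + 2b + 2n^2 + 2r^2 is an integer, the sum of squares is of the form 2k+1 for an integer k.

2(2b^2 + 2b + 2n^2 + 2r^2) + 1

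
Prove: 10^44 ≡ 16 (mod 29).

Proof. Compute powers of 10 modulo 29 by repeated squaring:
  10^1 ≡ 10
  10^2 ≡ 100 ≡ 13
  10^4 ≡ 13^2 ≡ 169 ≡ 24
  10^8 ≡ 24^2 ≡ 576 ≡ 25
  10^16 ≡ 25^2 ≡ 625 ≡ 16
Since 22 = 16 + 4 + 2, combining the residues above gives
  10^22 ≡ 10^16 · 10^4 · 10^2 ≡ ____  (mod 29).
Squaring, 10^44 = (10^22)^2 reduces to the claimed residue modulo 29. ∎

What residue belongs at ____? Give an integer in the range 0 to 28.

4

Multiply the listed residues: 16 · 24 · 13 = 384 → 4992.
Reducing modulo 29: 4992 = 172·29 + 4, so 10^22 ≡ 4.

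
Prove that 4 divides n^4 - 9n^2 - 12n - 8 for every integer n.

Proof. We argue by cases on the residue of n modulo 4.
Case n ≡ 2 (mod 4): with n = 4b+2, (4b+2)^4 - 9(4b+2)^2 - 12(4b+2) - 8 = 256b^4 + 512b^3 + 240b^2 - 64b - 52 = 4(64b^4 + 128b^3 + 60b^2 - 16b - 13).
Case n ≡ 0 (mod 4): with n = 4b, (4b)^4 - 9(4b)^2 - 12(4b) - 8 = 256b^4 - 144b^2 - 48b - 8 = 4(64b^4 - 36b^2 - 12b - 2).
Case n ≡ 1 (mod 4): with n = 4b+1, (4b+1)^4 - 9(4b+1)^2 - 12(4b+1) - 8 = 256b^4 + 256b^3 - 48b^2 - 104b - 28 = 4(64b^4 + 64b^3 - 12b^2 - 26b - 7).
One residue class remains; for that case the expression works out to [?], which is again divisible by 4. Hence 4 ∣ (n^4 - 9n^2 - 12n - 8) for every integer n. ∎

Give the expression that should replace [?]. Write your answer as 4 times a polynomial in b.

Only n ≡ 3 (mod 4) is unaccounted for. Put n = 4b+3:
(4b+3)^4 - 9(4b+3)^2 - 12(4b+3) - 8 expands to 256b^4 + 768b^3 + 720b^2 + 168b - 44,
and factoring out 4 leaves 4(64b^4 + 192b^3 + 180b^2 + 42b - 11).

4(64b^4 + 192b^3 + 180b^2 + 42b - 11)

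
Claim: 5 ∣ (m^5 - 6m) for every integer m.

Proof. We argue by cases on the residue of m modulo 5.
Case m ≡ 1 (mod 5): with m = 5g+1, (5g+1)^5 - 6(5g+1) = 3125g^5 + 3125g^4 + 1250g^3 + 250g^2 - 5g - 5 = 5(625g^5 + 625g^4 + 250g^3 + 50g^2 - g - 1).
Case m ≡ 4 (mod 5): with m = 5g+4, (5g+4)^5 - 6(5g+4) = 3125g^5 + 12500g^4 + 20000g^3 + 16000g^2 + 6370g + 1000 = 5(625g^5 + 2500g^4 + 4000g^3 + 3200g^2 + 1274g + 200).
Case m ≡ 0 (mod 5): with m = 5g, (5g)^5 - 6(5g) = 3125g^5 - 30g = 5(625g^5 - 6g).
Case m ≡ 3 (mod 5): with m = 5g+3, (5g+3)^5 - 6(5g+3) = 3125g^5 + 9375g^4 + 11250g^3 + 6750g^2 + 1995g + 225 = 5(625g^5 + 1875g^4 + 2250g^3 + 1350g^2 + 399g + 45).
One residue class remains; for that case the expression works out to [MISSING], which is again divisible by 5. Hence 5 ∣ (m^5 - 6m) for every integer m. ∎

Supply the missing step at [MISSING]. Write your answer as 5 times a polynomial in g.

Only m ≡ 2 (mod 5) is unaccounted for. Put m = 5g+2:
(5g+2)^5 - 6(5g+2) expands to 3125g^5 + 6250g^4 + 5000g^3 + 2000g^2 + 370g + 20,
and factoring out 5 leaves 5(625g^5 + 1250g^4 + 1000g^3 + 400g^2 + 74g + 4).

5(625g^5 + 1250g^4 + 1000g^3 + 400g^2 + 74g + 4)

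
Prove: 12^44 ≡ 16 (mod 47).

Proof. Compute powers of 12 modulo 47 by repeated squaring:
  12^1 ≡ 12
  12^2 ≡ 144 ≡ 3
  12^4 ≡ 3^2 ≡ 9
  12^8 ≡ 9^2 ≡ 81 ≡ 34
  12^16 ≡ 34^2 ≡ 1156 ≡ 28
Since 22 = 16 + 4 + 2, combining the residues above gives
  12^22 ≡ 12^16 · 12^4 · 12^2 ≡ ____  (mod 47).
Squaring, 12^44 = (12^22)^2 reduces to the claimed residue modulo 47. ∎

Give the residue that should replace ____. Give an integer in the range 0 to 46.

Multiply the listed residues: 28 · 9 · 3 = 252 → 756.
Reducing modulo 47: 756 = 16·47 + 4, so 12^22 ≡ 4.

4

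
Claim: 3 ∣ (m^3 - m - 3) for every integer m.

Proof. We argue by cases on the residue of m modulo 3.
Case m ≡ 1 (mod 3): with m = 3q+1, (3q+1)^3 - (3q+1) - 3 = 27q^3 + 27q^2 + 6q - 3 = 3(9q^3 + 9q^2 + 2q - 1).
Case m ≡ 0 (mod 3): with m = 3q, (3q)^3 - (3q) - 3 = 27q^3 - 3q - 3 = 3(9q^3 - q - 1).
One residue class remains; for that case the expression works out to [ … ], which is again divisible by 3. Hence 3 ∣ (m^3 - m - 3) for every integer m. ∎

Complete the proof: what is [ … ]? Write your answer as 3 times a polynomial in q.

The residues treated are {1, 0}, so the missing case is m ≡ 2 (mod 3); write m = 3q+2.
Then (3q+2)^3 - (3q+2) - 3 = 27q^3 + 54q^2 + 33q + 3 = 3(9q^3 + 18q^2 + 11q + 1).

3(9q^3 + 18q^2 + 11q + 1)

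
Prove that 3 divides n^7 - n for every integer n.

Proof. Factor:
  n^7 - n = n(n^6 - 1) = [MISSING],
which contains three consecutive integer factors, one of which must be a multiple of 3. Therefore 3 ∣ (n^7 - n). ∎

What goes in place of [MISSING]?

(n - 1)n(n + 1)(n^4 + n^2 + 1)

n^6 - 1 = (n^2 - 1)(n^4 + n^2 + 1), and n^2 - 1 = (n-1)(n+1).
So n(n^6 - 1) = (n - 1)n(n + 1)(n^4 + n^2 + 1).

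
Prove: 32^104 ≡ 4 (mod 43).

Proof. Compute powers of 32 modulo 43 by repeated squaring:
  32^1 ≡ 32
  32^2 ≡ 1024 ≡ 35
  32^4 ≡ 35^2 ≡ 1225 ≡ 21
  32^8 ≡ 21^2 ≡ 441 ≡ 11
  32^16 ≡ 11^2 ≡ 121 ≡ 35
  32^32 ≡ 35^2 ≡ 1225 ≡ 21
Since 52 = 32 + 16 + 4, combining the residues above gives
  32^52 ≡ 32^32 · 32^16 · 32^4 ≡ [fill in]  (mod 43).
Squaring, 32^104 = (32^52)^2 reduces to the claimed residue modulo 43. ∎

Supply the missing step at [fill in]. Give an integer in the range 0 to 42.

41

32^32 · 32^16 · 32^4 ≡ 21 · 35 · 21 = 15435.
15435 mod 43 = 41, so 32^52 ≡ 41 (mod 43).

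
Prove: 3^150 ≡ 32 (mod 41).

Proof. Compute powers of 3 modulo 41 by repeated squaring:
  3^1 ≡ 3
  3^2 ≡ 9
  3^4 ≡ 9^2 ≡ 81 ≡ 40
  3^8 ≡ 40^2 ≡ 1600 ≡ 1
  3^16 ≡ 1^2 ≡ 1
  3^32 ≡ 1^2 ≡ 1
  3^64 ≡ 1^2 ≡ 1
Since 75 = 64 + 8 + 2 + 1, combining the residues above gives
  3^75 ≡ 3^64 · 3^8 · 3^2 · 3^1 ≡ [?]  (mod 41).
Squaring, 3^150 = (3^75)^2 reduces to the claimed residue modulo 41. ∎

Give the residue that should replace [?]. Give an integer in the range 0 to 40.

27

3^64 · 3^8 · 3^2 · 3^1 ≡ 1 · 1 · 9 · 3 = 27.
27 mod 41 = 27, so 3^75 ≡ 27 (mod 41).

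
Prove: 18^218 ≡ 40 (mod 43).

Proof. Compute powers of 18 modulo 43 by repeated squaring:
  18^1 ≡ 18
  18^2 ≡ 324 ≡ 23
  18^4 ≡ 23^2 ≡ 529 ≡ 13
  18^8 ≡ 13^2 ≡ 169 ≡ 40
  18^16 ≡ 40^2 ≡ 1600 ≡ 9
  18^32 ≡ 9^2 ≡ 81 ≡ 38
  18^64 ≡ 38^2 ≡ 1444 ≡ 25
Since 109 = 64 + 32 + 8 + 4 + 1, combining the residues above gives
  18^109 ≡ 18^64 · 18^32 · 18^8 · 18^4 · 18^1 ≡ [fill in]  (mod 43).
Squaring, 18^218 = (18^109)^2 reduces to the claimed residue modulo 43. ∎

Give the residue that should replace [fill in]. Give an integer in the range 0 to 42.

Multiply the listed residues: 25 · 38 · 40 · 13 · 18 = 950 → 38000 → 494000 → 8892000.
Reducing modulo 43: 8892000 = 206790·43 + 30, so 18^109 ≡ 30.

30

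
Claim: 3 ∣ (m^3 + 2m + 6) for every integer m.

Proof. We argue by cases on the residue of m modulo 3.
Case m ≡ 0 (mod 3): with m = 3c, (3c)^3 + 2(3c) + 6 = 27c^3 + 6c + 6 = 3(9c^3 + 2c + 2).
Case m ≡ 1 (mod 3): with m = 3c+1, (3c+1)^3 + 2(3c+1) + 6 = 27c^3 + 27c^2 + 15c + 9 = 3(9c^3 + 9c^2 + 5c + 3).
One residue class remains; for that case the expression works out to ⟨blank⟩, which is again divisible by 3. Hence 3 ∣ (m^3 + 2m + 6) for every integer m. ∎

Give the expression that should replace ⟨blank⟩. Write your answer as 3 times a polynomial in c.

The residues treated are {0, 1}, so the missing case is m ≡ 2 (mod 3); write m = 3c+2.
Then (3c+2)^3 + 2(3c+2) + 6 = 27c^3 + 54c^2 + 42c + 18 = 3(9c^3 + 18c^2 + 14c + 6).

3(9c^3 + 18c^2 + 14c + 6)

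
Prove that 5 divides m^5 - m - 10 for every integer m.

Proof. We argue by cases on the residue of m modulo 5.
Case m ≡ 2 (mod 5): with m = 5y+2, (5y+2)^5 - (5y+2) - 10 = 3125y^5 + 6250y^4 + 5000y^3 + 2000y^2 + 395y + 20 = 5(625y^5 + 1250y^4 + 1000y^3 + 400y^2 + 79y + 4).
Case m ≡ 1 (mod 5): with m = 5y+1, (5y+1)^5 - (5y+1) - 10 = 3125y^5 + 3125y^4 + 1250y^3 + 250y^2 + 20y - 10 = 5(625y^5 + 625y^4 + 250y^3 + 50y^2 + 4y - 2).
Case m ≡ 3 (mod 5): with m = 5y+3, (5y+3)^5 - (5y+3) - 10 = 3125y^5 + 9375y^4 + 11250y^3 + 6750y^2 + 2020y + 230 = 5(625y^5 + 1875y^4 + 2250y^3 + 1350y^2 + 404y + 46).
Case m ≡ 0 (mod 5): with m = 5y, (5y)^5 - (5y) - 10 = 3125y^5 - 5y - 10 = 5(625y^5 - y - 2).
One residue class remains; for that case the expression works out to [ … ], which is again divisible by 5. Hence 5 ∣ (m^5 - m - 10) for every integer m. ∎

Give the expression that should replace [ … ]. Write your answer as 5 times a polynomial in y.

5(625y^5 + 2500y^4 + 4000y^3 + 3200y^2 + 1279y + 202)

Only m ≡ 4 (mod 5) is unaccounted for. Put m = 5y+4:
(5y+4)^5 - (5y+4) - 10 expands to 3125y^5 + 12500y^4 + 20000y^3 + 16000y^2 + 6395y + 1010,
and factoring out 5 leaves 5(625y^5 + 2500y^4 + 4000y^3 + 3200y^2 + 1279y + 202).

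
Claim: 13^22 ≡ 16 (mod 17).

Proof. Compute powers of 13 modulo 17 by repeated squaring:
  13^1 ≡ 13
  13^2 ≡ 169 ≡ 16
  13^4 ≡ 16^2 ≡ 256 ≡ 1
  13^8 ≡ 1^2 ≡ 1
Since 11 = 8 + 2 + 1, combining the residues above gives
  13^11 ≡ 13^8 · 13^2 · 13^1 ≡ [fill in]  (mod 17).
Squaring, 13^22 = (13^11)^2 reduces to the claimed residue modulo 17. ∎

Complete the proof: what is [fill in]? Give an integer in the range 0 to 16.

13^8 · 13^2 · 13^1 ≡ 1 · 16 · 13 = 208.
208 mod 17 = 4, so 13^11 ≡ 4 (mod 17).

4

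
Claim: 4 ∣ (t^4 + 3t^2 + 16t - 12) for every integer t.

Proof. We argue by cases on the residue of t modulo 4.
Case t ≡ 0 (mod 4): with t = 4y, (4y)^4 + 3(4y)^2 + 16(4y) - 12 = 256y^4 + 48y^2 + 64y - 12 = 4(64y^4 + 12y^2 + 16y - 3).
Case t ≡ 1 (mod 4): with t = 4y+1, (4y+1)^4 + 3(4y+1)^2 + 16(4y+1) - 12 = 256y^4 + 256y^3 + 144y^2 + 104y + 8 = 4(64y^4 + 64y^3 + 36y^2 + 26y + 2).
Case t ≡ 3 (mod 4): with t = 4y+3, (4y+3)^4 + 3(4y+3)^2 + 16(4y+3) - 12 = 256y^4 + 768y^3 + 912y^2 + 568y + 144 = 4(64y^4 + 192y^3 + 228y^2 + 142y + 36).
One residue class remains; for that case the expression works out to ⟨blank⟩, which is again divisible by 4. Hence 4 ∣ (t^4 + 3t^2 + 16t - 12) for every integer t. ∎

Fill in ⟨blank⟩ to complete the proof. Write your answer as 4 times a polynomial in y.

4(64y^4 + 128y^3 + 108y^2 + 60y + 12)

The residues treated are {0, 1, 3}, so the missing case is t ≡ 2 (mod 4); write t = 4y+2.
Then (4y+2)^4 + 3(4y+2)^2 + 16(4y+2) - 12 = 256y^4 + 512y^3 + 432y^2 + 240y + 48 = 4(64y^4 + 128y^3 + 108y^2 + 60y + 12).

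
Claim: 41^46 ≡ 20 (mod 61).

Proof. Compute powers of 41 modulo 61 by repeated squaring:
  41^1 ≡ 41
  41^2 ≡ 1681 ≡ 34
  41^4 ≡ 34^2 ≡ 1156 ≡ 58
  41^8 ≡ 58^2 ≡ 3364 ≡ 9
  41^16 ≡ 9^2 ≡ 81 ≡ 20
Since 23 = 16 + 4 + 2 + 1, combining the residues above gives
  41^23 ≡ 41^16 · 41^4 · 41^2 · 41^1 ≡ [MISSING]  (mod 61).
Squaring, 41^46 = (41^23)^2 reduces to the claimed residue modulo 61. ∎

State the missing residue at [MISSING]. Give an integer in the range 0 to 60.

41^16 · 41^4 · 41^2 · 41^1 ≡ 20 · 58 · 34 · 41 = 1617040.
1617040 mod 61 = 52, so 41^23 ≡ 52 (mod 61).

52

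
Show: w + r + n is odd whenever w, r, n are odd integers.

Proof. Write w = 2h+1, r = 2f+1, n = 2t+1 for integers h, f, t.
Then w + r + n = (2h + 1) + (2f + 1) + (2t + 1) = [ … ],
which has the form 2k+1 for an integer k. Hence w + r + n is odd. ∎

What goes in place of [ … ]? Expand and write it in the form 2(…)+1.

2(f + h + t + 1) + 1

(2h + 1) + (2f + 1) + (2t + 1) = 2f + 2h + 2t + 3
= 2(f + h + t + 1) + 1.
Since f + h + t + 1 is an integer, the sum is of the form 2k+1 for an integer k.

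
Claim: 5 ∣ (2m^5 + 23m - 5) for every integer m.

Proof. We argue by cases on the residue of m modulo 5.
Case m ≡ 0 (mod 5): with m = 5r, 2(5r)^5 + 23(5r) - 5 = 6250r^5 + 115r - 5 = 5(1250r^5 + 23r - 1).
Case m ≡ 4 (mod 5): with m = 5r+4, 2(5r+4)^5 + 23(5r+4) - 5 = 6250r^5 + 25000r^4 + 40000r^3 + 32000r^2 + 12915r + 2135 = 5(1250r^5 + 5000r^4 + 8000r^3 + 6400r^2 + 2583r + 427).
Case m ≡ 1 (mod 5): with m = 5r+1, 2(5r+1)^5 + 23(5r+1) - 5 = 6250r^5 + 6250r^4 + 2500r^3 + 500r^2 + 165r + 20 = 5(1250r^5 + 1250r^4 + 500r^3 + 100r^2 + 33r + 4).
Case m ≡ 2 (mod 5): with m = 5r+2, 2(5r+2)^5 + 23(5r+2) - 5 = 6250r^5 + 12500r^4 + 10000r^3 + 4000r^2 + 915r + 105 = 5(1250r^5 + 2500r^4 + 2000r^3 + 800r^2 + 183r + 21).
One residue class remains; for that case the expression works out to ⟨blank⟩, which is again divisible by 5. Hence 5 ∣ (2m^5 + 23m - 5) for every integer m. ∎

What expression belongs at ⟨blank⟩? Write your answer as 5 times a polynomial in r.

5(1250r^5 + 3750r^4 + 4500r^3 + 2700r^2 + 833r + 110)

Only m ≡ 3 (mod 5) is unaccounted for. Put m = 5r+3:
2(5r+3)^5 + 23(5r+3) - 5 expands to 6250r^5 + 18750r^4 + 22500r^3 + 13500r^2 + 4165r + 550,
and factoring out 5 leaves 5(1250r^5 + 3750r^4 + 4500r^3 + 2700r^2 + 833r + 110).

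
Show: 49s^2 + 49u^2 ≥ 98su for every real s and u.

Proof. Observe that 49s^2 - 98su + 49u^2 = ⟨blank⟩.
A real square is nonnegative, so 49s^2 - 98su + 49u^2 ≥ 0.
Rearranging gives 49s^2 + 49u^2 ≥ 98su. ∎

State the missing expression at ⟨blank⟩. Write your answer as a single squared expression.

49s^2 - 98su + 49u^2 is a perfect-square trinomial: the outer terms are (7s)^2 and (7u)^2, and the cross term is -2·7s·7u.
So 49s^2 - 98su + 49u^2 = (7s - 7u)^2 ≥ 0.

(7s - 7u)^2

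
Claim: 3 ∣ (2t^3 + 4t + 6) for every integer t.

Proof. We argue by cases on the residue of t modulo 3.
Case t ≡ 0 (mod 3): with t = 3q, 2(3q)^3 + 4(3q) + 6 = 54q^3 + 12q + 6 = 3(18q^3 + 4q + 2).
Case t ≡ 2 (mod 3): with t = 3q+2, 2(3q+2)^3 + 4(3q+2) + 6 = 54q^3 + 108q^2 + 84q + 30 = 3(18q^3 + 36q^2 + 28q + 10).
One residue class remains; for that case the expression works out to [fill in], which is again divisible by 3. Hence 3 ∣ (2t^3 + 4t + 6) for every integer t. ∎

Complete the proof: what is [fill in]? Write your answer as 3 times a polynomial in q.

Only t ≡ 1 (mod 3) is unaccounted for. Put t = 3q+1:
2(3q+1)^3 + 4(3q+1) + 6 expands to 54q^3 + 54q^2 + 30q + 12,
and factoring out 3 leaves 3(18q^3 + 18q^2 + 10q + 4).

3(18q^3 + 18q^2 + 10q + 4)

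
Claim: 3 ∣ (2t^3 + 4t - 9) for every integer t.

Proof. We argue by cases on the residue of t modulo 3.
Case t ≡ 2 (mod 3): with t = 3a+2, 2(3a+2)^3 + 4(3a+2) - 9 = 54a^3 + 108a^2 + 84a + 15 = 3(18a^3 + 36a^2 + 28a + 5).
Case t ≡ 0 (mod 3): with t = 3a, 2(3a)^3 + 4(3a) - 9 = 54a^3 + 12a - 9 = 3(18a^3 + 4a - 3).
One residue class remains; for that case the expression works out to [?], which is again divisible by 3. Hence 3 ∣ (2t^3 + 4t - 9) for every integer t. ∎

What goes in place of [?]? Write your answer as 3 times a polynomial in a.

3(18a^3 + 18a^2 + 10a - 1)

Only t ≡ 1 (mod 3) is unaccounted for. Put t = 3a+1:
2(3a+1)^3 + 4(3a+1) - 9 expands to 54a^3 + 54a^2 + 30a - 3,
and factoring out 3 leaves 3(18a^3 + 18a^2 + 10a - 1).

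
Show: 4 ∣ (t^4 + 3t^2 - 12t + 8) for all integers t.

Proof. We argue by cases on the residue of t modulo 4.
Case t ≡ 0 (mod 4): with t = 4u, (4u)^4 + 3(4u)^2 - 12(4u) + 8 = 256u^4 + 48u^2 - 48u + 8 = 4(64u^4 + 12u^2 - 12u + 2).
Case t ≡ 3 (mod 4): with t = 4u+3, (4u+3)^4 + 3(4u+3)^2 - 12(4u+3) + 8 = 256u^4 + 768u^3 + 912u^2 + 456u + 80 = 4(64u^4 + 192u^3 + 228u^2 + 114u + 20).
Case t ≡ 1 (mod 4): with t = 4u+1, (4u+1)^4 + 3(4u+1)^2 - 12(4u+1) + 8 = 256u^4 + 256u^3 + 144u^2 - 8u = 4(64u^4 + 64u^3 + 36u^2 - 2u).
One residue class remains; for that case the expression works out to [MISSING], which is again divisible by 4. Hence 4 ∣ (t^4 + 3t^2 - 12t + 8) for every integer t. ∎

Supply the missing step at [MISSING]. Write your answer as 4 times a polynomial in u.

Only t ≡ 2 (mod 4) is unaccounted for. Put t = 4u+2:
(4u+2)^4 + 3(4u+2)^2 - 12(4u+2) + 8 expands to 256u^4 + 512u^3 + 432u^2 + 128u + 12,
and factoring out 4 leaves 4(64u^4 + 128u^3 + 108u^2 + 32u + 3).

4(64u^4 + 128u^3 + 108u^2 + 32u + 3)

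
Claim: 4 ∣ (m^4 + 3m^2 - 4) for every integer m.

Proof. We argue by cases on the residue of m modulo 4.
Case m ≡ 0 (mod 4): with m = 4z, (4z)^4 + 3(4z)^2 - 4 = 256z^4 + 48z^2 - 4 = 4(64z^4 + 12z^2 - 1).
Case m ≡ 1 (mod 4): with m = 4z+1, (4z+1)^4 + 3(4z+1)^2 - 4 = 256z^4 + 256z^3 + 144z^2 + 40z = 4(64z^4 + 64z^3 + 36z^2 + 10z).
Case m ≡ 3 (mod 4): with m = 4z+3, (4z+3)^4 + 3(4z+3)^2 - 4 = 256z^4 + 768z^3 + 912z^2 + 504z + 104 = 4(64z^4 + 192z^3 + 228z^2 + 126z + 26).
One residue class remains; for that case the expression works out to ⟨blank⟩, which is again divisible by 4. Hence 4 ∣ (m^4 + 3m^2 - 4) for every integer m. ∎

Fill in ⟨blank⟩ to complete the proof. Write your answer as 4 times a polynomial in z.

The residues treated are {0, 1, 3}, so the missing case is m ≡ 2 (mod 4); write m = 4z+2.
Then (4z+2)^4 + 3(4z+2)^2 - 4 = 256z^4 + 512z^3 + 432z^2 + 176z + 24 = 4(64z^4 + 128z^3 + 108z^2 + 44z + 6).

4(64z^4 + 128z^3 + 108z^2 + 44z + 6)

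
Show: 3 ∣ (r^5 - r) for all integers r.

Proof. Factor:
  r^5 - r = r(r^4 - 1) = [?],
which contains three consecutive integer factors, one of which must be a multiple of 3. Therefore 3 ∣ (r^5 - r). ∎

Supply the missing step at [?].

r^4 - 1 = (r^2 - 1)(r^2 + 1), and r^2 - 1 = (r-1)(r+1).
So r(r^4 - 1) = (r - 1)r(r + 1)(r^2 + 1).

(r - 1)r(r + 1)(r^2 + 1)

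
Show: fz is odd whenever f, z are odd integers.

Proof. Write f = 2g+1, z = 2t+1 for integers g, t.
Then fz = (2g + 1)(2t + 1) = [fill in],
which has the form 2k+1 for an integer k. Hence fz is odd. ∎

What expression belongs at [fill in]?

Expanding: (2g + 1)(2t + 1) = 4gt + 2g + 2t + 1.
Every term except the constant is even, so this is 2(2gt + g + t) + 1,
and 2gt + g + t ∈ ℤ gives the required form.

2(2gt + g + t) + 1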